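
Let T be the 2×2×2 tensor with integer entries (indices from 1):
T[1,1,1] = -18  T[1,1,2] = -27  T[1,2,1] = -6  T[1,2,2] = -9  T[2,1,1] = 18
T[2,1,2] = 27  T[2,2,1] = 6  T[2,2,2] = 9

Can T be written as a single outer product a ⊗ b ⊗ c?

The mode-1 fibre T[:,1,1] = [-18, 18] gives a = [1, -1] (primitive direction); the mode-2 fibre T[1,:,1] = [-18, -6] gives b = [3, 1]; then c[k] = T[1,1,k] / (a[1]·b[1]) = [-18, -27] / 3 = [-6, -9].
Expanding [1, -1] ⊗ [3, 1] ⊗ [-6, -9] reproduces all 8 entries of T, so T = [1, -1] ⊗ [3, 1] ⊗ [-6, -9] and rank(T) ≤ 1.
Equivalently every frontal slice T[:,:,k] is c[k] times the rank-1 matrix [1, -1] ⊗ [3, 1]. So T has rank 1 (it is nonzero).

Yes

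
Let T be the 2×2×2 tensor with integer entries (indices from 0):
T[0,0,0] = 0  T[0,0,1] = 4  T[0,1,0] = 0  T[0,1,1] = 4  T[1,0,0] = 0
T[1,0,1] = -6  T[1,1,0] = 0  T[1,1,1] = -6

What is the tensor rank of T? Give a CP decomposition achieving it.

rank(T) = 1

Lower bound: T ≠ 0 (e.g. T[0,0,1] = 4), so rank(T) ≥ 1.
Upper bound: if T = a ∘ b ∘ c then every fibre of T is a multiple of the corresponding factor, so read the factors off the fibres through the nonzero entry T[0,0,1] = 4.
The mode-1 fibre T[:,0,1] = [4, -6] gives a = (2, -3) (primitive direction); the mode-2 fibre T[0,:,1] = [4, 4] gives b = (1, 1); then c[k] = T[0,0,k] / (a[0]·b[0]) = [0, 4] / 2 = (0, 2).
Expanding (2, -3) ∘ (1, 1) ∘ (0, 2) reproduces all 8 entries of T, so T = (2, -3) ∘ (1, 1) ∘ (0, 2) and rank(T) ≤ 1.
These bounds meet, so rank(T) = 1.
Check entry T[0,1,0] = 0: (2)·(1)·(0) = 0.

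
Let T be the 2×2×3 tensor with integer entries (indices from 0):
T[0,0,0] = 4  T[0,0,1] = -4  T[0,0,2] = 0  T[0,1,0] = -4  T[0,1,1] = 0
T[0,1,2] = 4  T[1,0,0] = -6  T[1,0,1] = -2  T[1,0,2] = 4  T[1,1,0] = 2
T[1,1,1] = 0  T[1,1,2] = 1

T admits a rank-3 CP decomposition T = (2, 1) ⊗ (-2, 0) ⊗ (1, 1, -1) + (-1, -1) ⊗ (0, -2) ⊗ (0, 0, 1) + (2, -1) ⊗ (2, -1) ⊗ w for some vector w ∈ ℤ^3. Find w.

w = (2, 0, -1)

Subtract the known terms from T to get the rank-1 residual R = (2, -1) ⊗ (2, -1) ⊗ w, so R[i,j,k] = a[i]·b[j]·w[k]. Pick indices with nonzero a[0]·b[0] = (2)·(2) = 4. Only the fibre through (0,0,·) is needed: R[0,0,:] = T[0,0,:] − Σₗ aₗ[0]bₗ[0]cₗ = [4, -4, 0] − (2)·(-2)·(1, 1, -1) − (-1)·(0)·(0, 0, 1) = [8, 0, -4]. Then w[k] = R[0,0,k] / 4 for each k, giving w = [8, 0, -4] / 4 = (2, 0, -1).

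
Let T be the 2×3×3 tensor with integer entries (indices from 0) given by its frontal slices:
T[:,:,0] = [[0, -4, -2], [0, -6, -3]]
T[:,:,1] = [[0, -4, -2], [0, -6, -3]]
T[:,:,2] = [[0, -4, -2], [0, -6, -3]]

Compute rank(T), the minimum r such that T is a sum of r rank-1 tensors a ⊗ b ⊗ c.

1

Lower bound: T ≠ 0 (e.g. T[0,1,0] = -4), so rank(T) ≥ 1.
Upper bound: if T = a ⊗ b ⊗ c then every fibre of T is a multiple of the corresponding factor, so read the factors off the fibres through the nonzero entry T[0,1,0] = -4.
The mode-1 fibre T[:,1,0] = [-4, -6] gives a = [2, 3] (primitive direction); the mode-2 fibre T[0,:,0] = [0, -4, -2] gives b = [0, 2, 1]; then c[k] = T[0,1,k] / (a[0]·b[1]) = [-4, -4, -4] / 4 = [-1, -1, -1].
Expanding [2, 3] ⊗ [0, 2, 1] ⊗ [-1, -1, -1] reproduces all 18 entries of T, so T = [2, 3] ⊗ [0, 2, 1] ⊗ [-1, -1, -1] and rank(T) ≤ 1.
These bounds meet, so rank(T) = 1.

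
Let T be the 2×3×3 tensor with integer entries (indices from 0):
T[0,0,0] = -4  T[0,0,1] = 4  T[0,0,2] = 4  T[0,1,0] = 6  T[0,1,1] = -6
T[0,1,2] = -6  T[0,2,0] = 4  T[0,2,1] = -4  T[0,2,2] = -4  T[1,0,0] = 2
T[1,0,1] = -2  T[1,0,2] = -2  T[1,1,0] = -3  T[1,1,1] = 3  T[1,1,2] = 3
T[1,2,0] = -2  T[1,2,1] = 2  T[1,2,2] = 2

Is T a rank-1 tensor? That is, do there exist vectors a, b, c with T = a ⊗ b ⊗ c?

If T = a ⊗ b ⊗ c then every fibre of T is a multiple of the corresponding factor, so read the factors off the fibres through the nonzero entry T[0,0,0] = -4.
The mode-1 fibre T[:,0,0] = [-4, 2] gives a = [2, -1] (primitive direction); the mode-2 fibre T[0,:,0] = [-4, 6, 4] gives b = [2, -3, -2]; then c[k] = T[0,0,k] / (a[0]·b[0]) = [-4, 4, 4] / 4 = [-1, 1, 1].
Expanding [2, -1] ⊗ [2, -3, -2] ⊗ [-1, 1, 1] reproduces all 18 entries of T, so T = [2, -1] ⊗ [2, -3, -2] ⊗ [-1, 1, 1] and rank(T) ≤ 1.
Equivalently every frontal slice T[:,:,k] is c[k] times the rank-1 matrix [2, -1] ⊗ [2, -3, -2]. So T has rank 1 (it is nonzero).

Yes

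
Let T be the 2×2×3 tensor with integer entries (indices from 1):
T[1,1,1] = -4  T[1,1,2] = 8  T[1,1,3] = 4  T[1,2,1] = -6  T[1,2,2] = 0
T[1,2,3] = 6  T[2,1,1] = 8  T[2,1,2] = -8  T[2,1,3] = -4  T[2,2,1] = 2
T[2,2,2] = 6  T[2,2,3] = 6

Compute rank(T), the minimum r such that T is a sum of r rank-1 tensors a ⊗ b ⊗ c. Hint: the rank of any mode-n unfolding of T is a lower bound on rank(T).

Lower bound: in the mode-3 unfolding of T (rows indexed by k, columns by (i,j)) the 3×3 minor on rows k ∈ {1, 2, 3}, columns (i,j) ∈ {(1,1), (1,2), (2,1)} is det [[-4, -6, 8], [8, 0, -8], [4, 6, -4]] = 192 ≠ 0, so that unfolding has rank ≥ 3 and hence rank(T) ≥ 3 (CP rank is at least every unfolding rank, though it can be larger).
Upper bound: T is a sum of 3 rank-1 terms, T = (0, 1) ⊗ (1, 2) ⊗ (4, 0, 0) + (1, -1) ⊗ (2, -1) ⊗ (-2, 4, 2) + (2, 1) ⊗ (0, 1) ⊗ (-4, 2, 4) (written with every a and b primitive with positive leading entry and the scale carried by c; CP decompositions are not unique, and this one is verified by expanding entrywise), so rank(T) ≤ 3.
These bounds meet, so rank(T) = 3.

3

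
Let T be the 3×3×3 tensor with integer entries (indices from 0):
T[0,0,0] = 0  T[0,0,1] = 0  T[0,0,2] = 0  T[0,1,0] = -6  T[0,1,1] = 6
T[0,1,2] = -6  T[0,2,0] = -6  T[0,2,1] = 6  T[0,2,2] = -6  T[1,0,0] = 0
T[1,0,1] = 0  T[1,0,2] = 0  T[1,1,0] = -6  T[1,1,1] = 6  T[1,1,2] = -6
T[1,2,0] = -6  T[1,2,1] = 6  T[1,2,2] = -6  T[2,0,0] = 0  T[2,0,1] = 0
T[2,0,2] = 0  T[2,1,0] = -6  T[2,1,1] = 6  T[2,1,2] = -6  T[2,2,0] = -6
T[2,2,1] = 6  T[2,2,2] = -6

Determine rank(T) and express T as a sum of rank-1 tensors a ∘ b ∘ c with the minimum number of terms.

Lower bound: T ≠ 0 (e.g. T[0,1,0] = -6), so rank(T) ≥ 1.
Upper bound: the mode-1 fibre T[:,1,0] = [-6, -6, -6] gives a = [1, 1, 1] (primitive direction); the mode-2 fibre T[0,:,0] = [0, -6, -6] gives b = [0, 1, 1]; then c[k] = T[0,1,k] / (a[0]·b[1]) = [-6, 6, -6] / 1 = [-6, 6, -6].
Expanding [1, 1, 1] ∘ [0, 1, 1] ∘ [-6, 6, -6] reproduces all 27 entries of T, so T = [1, 1, 1] ∘ [0, 1, 1] ∘ [-6, 6, -6] and rank(T) ≤ 1.
These bounds meet, so rank(T) = 1.

rank(T) = 1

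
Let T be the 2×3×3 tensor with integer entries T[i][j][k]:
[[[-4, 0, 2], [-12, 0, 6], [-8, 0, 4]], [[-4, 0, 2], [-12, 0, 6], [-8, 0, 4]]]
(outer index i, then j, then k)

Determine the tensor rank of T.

1

Lower bound: T ≠ 0 (e.g. T[0,0,0] = -4), so rank(T) ≥ 1.
Upper bound: if T = a ⊗ b ⊗ c then every fibre of T is a multiple of the corresponding factor, so read the factors off the fibres through the nonzero entry T[0,0,0] = -4.
The mode-1 fibre T[:,0,0] = [-4, -4] gives a = [1, 1] (primitive direction); the mode-2 fibre T[0,:,0] = [-4, -12, -8] gives b = [1, 3, 2]; then c[k] = T[0,0,k] / (a[0]·b[0]) = [-4, 0, 2] / 1 = [-4, 0, 2].
Expanding [1, 1] ⊗ [1, 3, 2] ⊗ [-4, 0, 2] reproduces all 18 entries of T, so T = [1, 1] ⊗ [1, 3, 2] ⊗ [-4, 0, 2] and rank(T) ≤ 1.
These bounds meet, so rank(T) = 1.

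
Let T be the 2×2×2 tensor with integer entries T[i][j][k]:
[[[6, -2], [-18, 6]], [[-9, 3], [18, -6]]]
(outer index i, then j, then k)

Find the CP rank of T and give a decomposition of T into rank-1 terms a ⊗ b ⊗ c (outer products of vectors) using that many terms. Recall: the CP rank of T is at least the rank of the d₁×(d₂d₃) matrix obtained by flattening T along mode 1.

rank(T) = 2

Lower bound: the mode-2 unfolding of T (rows indexed by j, columns by (i,k) = (0,0), (0,1), (1,0), (1,1)) is [[6, -2, -9, 3], [-18, 6, 18, -6]].
There the 2×2 minor on rows j ∈ {0, 1}, columns (i,k) ∈ {(0,0), (1,0)} is det [[6, -9], [-18, 18]] = -54 ≠ 0, so this unfolding has rank ≥ 2; CP rank is at least every unfolding rank, so rank(T) ≥ 2. (Flattening ranks never certify an upper bound on CP rank; for that we must actually write T with 2 rank-1 terms.)
Upper bound — finding two terms. Every mode-3 slice of T is a multiple of one matrix: T[:,:,k] = c[k]·M with c = (3, -1) and M = [[2, -6], [-3, 6]] (rows indexed by i, columns by j). So it suffices to write M as a sum of two rank-1 matrices.
Splitting M by its rows (i = 0, 1), M = (1, 0)(2, -6)ᵀ + (0, 1)(-3, 6)ᵀ.
Hence T = (1, 0) ⊗ (2, -6) ⊗ (3, -1) + (0, 1) ⊗ (-3, 6) ⊗ (3, -1), so rank(T) ≤ 2.
These bounds meet, so rank(T) = 2.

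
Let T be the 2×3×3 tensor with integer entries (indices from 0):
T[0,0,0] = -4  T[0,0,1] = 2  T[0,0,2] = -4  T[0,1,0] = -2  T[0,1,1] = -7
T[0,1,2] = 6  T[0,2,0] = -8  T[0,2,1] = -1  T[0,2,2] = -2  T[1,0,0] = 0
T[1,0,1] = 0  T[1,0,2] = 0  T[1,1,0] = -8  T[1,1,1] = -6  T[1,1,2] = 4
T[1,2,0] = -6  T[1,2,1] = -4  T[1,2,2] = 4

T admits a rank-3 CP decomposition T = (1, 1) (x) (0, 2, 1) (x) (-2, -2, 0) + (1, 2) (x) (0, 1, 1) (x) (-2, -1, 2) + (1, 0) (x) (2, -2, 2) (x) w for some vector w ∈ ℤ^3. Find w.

w = (-2, 1, -2)

Subtract the known terms from T to get the rank-1 residual R = (1, 0) (x) (2, -2, 2) (x) w, so R[i,j,k] = a[i]·b[j]·w[k]. Pick indices with nonzero a[0]·b[0] = (1)·(2) = 2. Only the fibre through (0,0,·) is needed: R[0,0,:] = T[0,0,:] − Σₗ aₗ[0]bₗ[0]cₗ = [-4, 2, -4] − (1)·(0)·(-2, -2, 0) − (1)·(0)·(-2, -1, 2) = [-4, 2, -4]. Then w[k] = R[0,0,k] / 2 for each k, giving w = [-4, 2, -4] / 2 = (-2, 1, -2).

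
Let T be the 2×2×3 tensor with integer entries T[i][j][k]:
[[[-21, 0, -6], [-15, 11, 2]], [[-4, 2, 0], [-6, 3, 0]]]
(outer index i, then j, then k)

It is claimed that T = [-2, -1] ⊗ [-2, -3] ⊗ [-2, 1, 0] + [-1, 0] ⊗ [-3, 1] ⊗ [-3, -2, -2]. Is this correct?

Reconstruct entry (0,0,0) from the claimed factors: Σₗ aₗ[0]bₗ[0]cₗ[0] = (-2)·(-2)·(-2) + (-1)·(-3)·(-3) = -17, but T[0,0,0] = -21. The claim is false.

No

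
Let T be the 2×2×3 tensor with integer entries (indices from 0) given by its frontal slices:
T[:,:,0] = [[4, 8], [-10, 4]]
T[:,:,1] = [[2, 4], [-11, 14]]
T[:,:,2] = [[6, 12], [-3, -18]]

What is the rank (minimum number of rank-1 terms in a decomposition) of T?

2

Lower bound: in the mode-1 unfolding of T (rows indexed by i, columns by (j,k)) the 2×2 minor on rows i ∈ {0, 1}, columns (j,k) ∈ {(0,0), (0,1)} is det [[4, 2], [-10, -11]] = -24 ≠ 0, so that unfolding has rank ≥ 2 and hence rank(T) ≥ 2 (CP rank is at least every unfolding rank, though it can be larger).
Upper bound: with S_k = T[:,:,k], the two rank-1 terms a₁b₁ᵀ, a₂b₂ᵀ are the rank-1 members of the pencil x·S₀ + y·S₁.
det(x·S₀ + y·S₁) is 96·x² + 192·xy + 72·y² = 24·(2·x + 3·y)(2·x + y), vanishing at (x:y) = (3:-2) and (1:-2).
M₁ = 3·S₀ − 2·S₁ = [[8, 16], [-8, -16]] = 8·(1, -1)(1, 2)ᵀ and M₂ = S₀ − 2·S₁ = [[0, 0], [12, -24]] = 12·(0, 1)(1, -2)ᵀ, so take a₁ = (1, -1), b₁ = (1, 2), a₂ = (0, 1), b₂ = (1, -2).
Each slice is an integer combination of E₁ = a₁b₁ᵀ and E₂ = a₂b₂ᵀ: S₀ = 4·E₁ − 6·E₂, S₁ = 2·E₁ − 9·E₂, S₂ = 6·E₁ + 3·E₂; reading off coefficients, c₁ = (4, 2, 6) and c₂ = (-6, -9, 3).
Hence T = (1, -1) ∘ (1, 2) ∘ (4, 2, 6) + (0, 1) ∘ (1, -2) ∘ (-6, -9, 3), so rank(T) ≤ 2.
These bounds meet, so rank(T) = 2.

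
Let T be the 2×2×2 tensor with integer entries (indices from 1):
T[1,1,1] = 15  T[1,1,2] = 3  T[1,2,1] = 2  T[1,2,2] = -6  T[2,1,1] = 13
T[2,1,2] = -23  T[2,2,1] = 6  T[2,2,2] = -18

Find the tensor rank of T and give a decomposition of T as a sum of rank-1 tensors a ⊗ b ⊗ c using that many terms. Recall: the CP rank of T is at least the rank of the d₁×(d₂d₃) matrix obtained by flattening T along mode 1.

rank(T) = 2

Lower bound: the mode-3 unfolding of T (rows indexed by k, columns by (i,j) = (1,1), (1,2), (2,1), (2,2)) is [[15, 2, 13, 6], [3, -6, -23, -18]].
There the 2×2 minor on rows k ∈ {1, 2}, columns (i,j) ∈ {(1,1), (1,2)} is det [[15, 2], [3, -6]] = -96 ≠ 0, so this unfolding has rank ≥ 2; CP rank is at least every unfolding rank, so rank(T) ≥ 2. (Flattening ranks never certify an upper bound on CP rank; for that we must actually write T with 2 rank-1 terms.)
Upper bound — finding two terms. Write S_k = T[:,:,k] for the frontal slices: S₁ = [[15, 2], [13, 6]], S₂ = [[3, -6], [-23, -18]].
If T = a₁ ⊗ b₁ ⊗ c₁ + a₂ ⊗ b₂ ⊗ c₂ then each S_k = c₁[k]·a₁b₁ᵀ + c₂[k]·a₂b₂ᵀ. S₁ and S₂ are linearly independent, so a₁b₁ᵀ and a₂b₂ᵀ must span the same plane of matrices: they are the rank-1 matrices of the form x·S₁ + y·S₂.
det(x·S₁ + y·S₂) is 64·x² − 128·xy − 192·y² = 64·(x − 3·y)(x + y), vanishing at (x:y) = (3:1) and (1:-1).
M₁ = 3·S₁ + S₂ = [[48, 0], [16, 0]] = 16·[3, 1][1, 0]ᵀ and M₂ = S₁ − S₂ = [[12, 8], [36, 24]] = 4·[1, 3][3, 2]ᵀ, so take a₁ = [3, 1], b₁ = [1, 0], a₂ = [1, 3], b₂ = [3, 2].
Each slice is an integer combination of E₁ = a₁b₁ᵀ and E₂ = a₂b₂ᵀ: S₁ = 4·E₁ + E₂, S₂ = 4·E₁ − 3·E₂; reading off coefficients, c₁ = [4, 4] and c₂ = [1, -3].
Hence T = [3, 1] ⊗ [1, 0] ⊗ [4, 4] + [1, 3] ⊗ [3, 2] ⊗ [1, -3], so rank(T) ≤ 2.
These bounds meet, so rank(T) = 2.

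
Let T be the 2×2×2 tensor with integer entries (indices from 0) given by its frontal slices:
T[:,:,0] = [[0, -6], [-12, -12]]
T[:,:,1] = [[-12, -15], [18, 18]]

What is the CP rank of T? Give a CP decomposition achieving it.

rank(T) = 2

Lower bound: the mode-3 unfolding of T (rows indexed by k, columns by (i,j) = (0,0), (0,1), (1,0), (1,1)) is [[0, -6, -12, -12], [-12, -15, 18, 18]].
There the 2×2 minor on rows k ∈ {0, 1}, columns (i,j) ∈ {(0,0), (0,1)} is det [[0, -6], [-12, -15]] = -72 ≠ 0, so this unfolding has rank ≥ 2; CP rank is at least every unfolding rank, so rank(T) ≥ 2. (Flattening ranks never certify an upper bound on CP rank; for that we must actually write T with 2 rank-1 terms.)
Upper bound — finding two terms. Write S_k = T[:,:,k] for the frontal slices: S₀ = [[0, -6], [-12, -12]], S₁ = [[-12, -15], [18, 18]].
If T = a₁ ⊗ b₁ ⊗ c₁ + a₂ ⊗ b₂ ⊗ c₂ then each S_k = c₁[k]·a₁b₁ᵀ + c₂[k]·a₂b₂ᵀ. S₀ and S₁ are linearly independent, so a₁b₁ᵀ and a₂b₂ᵀ must span the same plane of matrices: they are the rank-1 matrices of the form x·S₀ + y·S₁.
det(x·S₀ + y·S₁) is −72·x² + 72·xy + 54·y² = (-18)·(2·x − 3·y)(2·x + y), vanishing at (x:y) = (3:2) and (1:-2).
M₁ = 3·S₀ + 2·S₁ = [[-24, -48], [0, 0]] = (-24)·[1, 0][1, 2]ᵀ and M₂ = S₀ − 2·S₁ = [[24, 24], [-48, -48]] = 24·[1, -2][1, 1]ᵀ, so take a₁ = [1, 0], b₁ = [1, 2], a₂ = [1, -2], b₂ = [1, 1].
Each slice is an integer combination of E₁ = a₁b₁ᵀ and E₂ = a₂b₂ᵀ: S₀ = −6·E₁ + 6·E₂, S₁ = −3·E₁ − 9·E₂; reading off coefficients, c₁ = [-6, -3] and c₂ = [6, -9].
Hence T = [1, 0] ⊗ [1, 2] ⊗ [-6, -3] + [1, -2] ⊗ [1, 1] ⊗ [6, -9], so rank(T) ≤ 2.
These bounds meet, so rank(T) = 2.
Check entry T[0,1,0] = -6: (1)·(2)·(-6) + (1)·(1)·(6) = -6.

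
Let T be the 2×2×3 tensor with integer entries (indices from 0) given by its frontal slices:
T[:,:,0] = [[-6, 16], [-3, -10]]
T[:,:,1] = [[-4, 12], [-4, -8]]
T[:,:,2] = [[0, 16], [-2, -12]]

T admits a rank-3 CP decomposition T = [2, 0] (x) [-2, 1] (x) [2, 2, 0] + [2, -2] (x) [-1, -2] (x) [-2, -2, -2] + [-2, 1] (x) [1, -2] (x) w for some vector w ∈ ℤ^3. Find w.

w = [1, 0, 2]

Subtract the known terms from T to get the rank-1 residual R = [-2, 1] (x) [1, -2] (x) w, so R[i,j,k] = a[i]·b[j]·w[k]. Pick indices with nonzero a[0]·b[0] = (-2)·(1) = -2. Only the fibre through (0,0,·) is needed: R[0,0,:] = T[0,0,:] − Σₗ aₗ[0]bₗ[0]cₗ = [-6, -4, 0] − (2)·(-2)·[2, 2, 0] − (2)·(-1)·[-2, -2, -2] = [-2, 0, -4]. Then w[k] = R[0,0,k] / -2 for each k, giving w = [-2, 0, -4] / -2 = [1, 0, 2].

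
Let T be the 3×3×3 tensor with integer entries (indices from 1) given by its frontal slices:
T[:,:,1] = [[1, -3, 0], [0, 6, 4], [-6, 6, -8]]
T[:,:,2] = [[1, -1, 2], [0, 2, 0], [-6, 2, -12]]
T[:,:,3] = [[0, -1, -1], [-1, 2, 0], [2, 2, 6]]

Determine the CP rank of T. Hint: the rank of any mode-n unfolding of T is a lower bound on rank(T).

3

Lower bound: the mode-3 unfolding of T (rows indexed by k, columns by (i,j) = (1,1), (1,2), (1,3), (2,1), (2,2), (2,3), (3,1), (3,2), (3,3)) is [[1, -3, 0, 0, 6, 4, -6, 6, -8], [1, -1, 2, 0, 2, 0, -6, 2, -12], [0, -1, -1, -1, 2, 0, 2, 2, 6]].
There the 3×3 minor on rows k ∈ {1, 2, 3}, columns (i,j) ∈ {(1,1), (1,2), (2,1)} is det [[1, -3, 0], [1, -1, 0], [0, -1, -1]] = -2 ≠ 0, so this unfolding has rank ≥ 3; CP rank is at least every unfolding rank, so rank(T) ≥ 3. (Flattening ranks never certify an upper bound on CP rank; for that we must actually write T with 3 rank-1 terms.)
Upper bound: T is a sum of 3 rank-1 terms, T = [0, 1, -2] ⊗ [1, 0, 2] ⊗ [2, 2, -1] + [1, -2, -2] ⊗ [0, 1, 1] ⊗ [-2, 0, -1] + [1, -2, -2] ⊗ [1, -1, 2] ⊗ [1, 1, 0] (one valid choice — decompositions are not unique — normalised so each a, b is primitive with positive first nonzero entry; check it by expanding all entries), so rank(T) ≤ 3.
These bounds meet, so rank(T) = 3.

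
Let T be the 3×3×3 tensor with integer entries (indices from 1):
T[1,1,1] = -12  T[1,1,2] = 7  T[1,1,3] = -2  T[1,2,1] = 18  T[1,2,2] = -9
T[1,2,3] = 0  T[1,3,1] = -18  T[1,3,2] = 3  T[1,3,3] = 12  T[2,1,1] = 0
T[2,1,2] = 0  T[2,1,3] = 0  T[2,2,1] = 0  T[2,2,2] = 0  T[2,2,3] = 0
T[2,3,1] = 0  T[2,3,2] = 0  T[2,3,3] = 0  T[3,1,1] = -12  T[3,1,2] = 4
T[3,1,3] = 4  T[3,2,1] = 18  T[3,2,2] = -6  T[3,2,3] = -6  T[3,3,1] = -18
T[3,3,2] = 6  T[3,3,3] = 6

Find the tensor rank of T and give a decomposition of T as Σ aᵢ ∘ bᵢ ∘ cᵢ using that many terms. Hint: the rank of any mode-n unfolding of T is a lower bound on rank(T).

rank(T) = 2

Lower bound: the mode-2 unfolding of T (rows indexed by j, columns by (i,k) = (1,1), (1,2), (1,3), (2,1), (2,2), (2,3), (3,1), (3,2), (3,3)) is [[-12, 7, -2, 0, 0, 0, -12, 4, 4], [18, -9, 0, 0, 0, 0, 18, -6, -6], [-18, 3, 12, 0, 0, 0, -18, 6, 6]].
There the 2×2 minor on rows j ∈ {1, 2}, columns (i,k) ∈ {(1,1), (1,2)} is det [[-12, 7], [18, -9]] = -18 ≠ 0, so this unfolding has rank ≥ 2; CP rank is at least every unfolding rank, so rank(T) ≥ 2. (This is only a lower bound: in general the CP rank may exceed every unfolding rank, so we still need to exhibit 2 rank-1 terms summing to T.)
Upper bound — finding two terms. Write S_k = T[:,:,k] for the frontal slices: S₁ = [[-12, 18, -18], [0, 0, 0], [-12, 18, -18]], S₂ = [[7, -9, 3], [0, 0, 0], [4, -6, 6]], S₃ = [[-2, 0, 12], [0, 0, 0], [4, -6, 6]].
If T = a₁ ∘ b₁ ∘ c₁ + a₂ ∘ b₂ ∘ c₂ then each S_k = c₁[k]·a₁b₁ᵀ + c₂[k]·a₂b₂ᵀ. S₁ and S₂ are linearly independent, so a₁b₁ᵀ and a₂b₂ᵀ must span the same plane of matrices: they are the rank-1 matrices of the form x·S₁ + y·S₂.
The 2×2 minor of x·S₁ + y·S₂ on rows {1,3}, columns {1,2} is 18·xy − 6·y² = 6·(3·x − y)(y), vanishing at (x:y) = (1:3) and (1:0).
M₁ = S₁ + 3·S₂ = [[9, -9, -9], [0, 0, 0], [0, 0, 0]] = 9·[1, 0, 0][1, -1, -1]ᵀ and M₂ = S₁ = [[-12, 18, -18], [0, 0, 0], [-12, 18, -18]] = (-6)·[1, 0, 1][2, -3, 3]ᵀ, so take a₁ = [1, 0, 0], b₁ = [1, -1, -1], a₂ = [1, 0, 1], b₂ = [2, -3, 3].
Each slice is an integer combination of E₁ = a₁b₁ᵀ and E₂ = a₂b₂ᵀ: S₁ = −6·E₂, S₂ = 3·E₁ + 2·E₂, S₃ = −6·E₁ + 2·E₂; reading off coefficients, c₁ = [0, 3, -6] and c₂ = [-6, 2, 2].
Hence T = [1, 0, 0] ∘ [1, -1, -1] ∘ [0, 3, -6] + [1, 0, 1] ∘ [2, -3, 3] ∘ [-6, 2, 2], so rank(T) ≤ 2.
These bounds meet, so rank(T) = 2.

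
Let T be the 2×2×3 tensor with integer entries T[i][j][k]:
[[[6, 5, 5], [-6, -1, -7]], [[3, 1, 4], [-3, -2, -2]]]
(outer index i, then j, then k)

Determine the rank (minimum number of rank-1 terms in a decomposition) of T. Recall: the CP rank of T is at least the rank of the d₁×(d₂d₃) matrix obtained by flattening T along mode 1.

Lower bound: the mode-3 unfolding of T (rows indexed by k, columns by (i,j) = (0,0), (0,1), (1,0), (1,1)) is [[6, -6, 3, -3], [5, -1, 1, -2], [5, -7, 4, -2]].
There the 3×3 minor on rows k ∈ {0, 1, 2}, columns (i,j) ∈ {(0,0), (0,1), (1,0)} is det [[6, -6, 3], [5, -1, 1], [5, -7, 4]] = 18 ≠ 0, so this unfolding has rank ≥ 3; CP rank is at least every unfolding rank, so rank(T) ≥ 3. (This is only a lower bound: in general the CP rank may exceed every unfolding rank, so we still need to exhibit 3 rank-1 terms summing to T.)
Upper bound: T is a sum of 3 rank-1 terms, T = (1, -1) (x) (1, 1) (x) (0, 1, -1) + (2, 1) (x) (1, 1) (x) (-1, 0, -1) + (2, 1) (x) (2, -1) (x) (2, 1, 2) (written with every a and b primitive with positive leading entry and the scale carried by c; CP decompositions are not unique, and this one is verified by expanding entrywise), so rank(T) ≤ 3.
These bounds meet, so rank(T) = 3.
Check entry T[0,0,0] = 6: (1)·(1)·(0) + (2)·(1)·(-1) + (2)·(2)·(2) = 6.

3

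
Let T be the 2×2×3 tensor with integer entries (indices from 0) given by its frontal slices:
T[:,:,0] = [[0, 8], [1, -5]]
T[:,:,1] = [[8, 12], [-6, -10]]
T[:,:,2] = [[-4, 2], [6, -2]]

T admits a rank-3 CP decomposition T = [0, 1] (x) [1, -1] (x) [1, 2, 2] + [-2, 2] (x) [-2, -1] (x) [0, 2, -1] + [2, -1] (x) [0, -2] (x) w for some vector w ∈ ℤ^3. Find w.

Subtract the known terms from T to get the rank-1 residual R = [2, -1] (x) [0, -2] (x) w, so R[i,j,k] = a[i]·b[j]·w[k]. Pick indices with nonzero a[0]·b[1] = (2)·(-2) = -4. Only the fibre through (0,1,·) is needed: R[0,1,:] = T[0,1,:] − Σₗ aₗ[0]bₗ[1]cₗ = [8, 12, 2] − (0)·(-1)·[1, 2, 2] − (-2)·(-1)·[0, 2, -1] = [8, 8, 4]. Then w[k] = R[0,1,k] / -4 for each k, giving w = [8, 8, 4] / -4 = [-2, -2, -1].

w = [-2, -2, -1]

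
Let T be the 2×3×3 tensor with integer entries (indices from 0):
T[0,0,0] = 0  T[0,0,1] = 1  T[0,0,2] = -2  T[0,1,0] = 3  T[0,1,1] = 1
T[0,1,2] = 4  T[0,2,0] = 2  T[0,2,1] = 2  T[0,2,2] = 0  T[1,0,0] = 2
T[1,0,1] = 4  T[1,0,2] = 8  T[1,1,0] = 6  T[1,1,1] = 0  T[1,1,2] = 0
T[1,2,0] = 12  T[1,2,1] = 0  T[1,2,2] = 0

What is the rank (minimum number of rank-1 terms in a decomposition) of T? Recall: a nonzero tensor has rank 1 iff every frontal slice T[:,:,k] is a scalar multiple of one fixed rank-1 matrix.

Lower bound: in the mode-2 unfolding of T (rows indexed by j, columns by (i,k)) the 3×3 minor on rows j ∈ {0, 1, 2}, columns (i,k) ∈ {(0,0), (0,1), (1,0)} is det [[0, 1, 2], [3, 1, 6], [2, 2, 12]] = -16 ≠ 0, so that unfolding has rank ≥ 3 and hence rank(T) ≥ 3 (CP rank is at least every unfolding rank, though it can be larger).
Upper bound: T is a sum of 3 rank-1 terms, T = (0, 1) ∘ (1, -1, -2) ∘ (-2, 2, 4) + (1, 0) ∘ (2, -1, 2) ∘ (-1, 0, -2) + (1, 2) ∘ (1, 1, 2) ∘ (2, 1, 2) (written with every a and b primitive with positive leading entry and the scale carried by c; CP decompositions are not unique, and this one is verified by expanding entrywise), so rank(T) ≤ 3.
These bounds meet, so rank(T) = 3.

3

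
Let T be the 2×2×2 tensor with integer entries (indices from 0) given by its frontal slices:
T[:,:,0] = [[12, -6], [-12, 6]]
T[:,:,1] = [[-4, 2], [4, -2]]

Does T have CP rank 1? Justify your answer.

If T = a ∘ b ∘ c then every fibre of T is a multiple of the corresponding factor, so read the factors off the fibres through the nonzero entry T[0,0,0] = 12.
The mode-1 fibre T[:,0,0] = [12, -12] gives a = [1, -1] (primitive direction); the mode-2 fibre T[0,:,0] = [12, -6] gives b = [2, -1]; then c[k] = T[0,0,k] / (a[0]·b[0]) = [12, -4] / 2 = [6, -2].
Expanding [1, -1] ∘ [2, -1] ∘ [6, -2] reproduces all 8 entries of T, so T = [1, -1] ∘ [2, -1] ∘ [6, -2] and rank(T) ≤ 1.
Equivalently every frontal slice T[:,:,k] is c[k] times the rank-1 matrix [1, -1] ∘ [2, -1]. So T has rank 1 (it is nonzero).

Yes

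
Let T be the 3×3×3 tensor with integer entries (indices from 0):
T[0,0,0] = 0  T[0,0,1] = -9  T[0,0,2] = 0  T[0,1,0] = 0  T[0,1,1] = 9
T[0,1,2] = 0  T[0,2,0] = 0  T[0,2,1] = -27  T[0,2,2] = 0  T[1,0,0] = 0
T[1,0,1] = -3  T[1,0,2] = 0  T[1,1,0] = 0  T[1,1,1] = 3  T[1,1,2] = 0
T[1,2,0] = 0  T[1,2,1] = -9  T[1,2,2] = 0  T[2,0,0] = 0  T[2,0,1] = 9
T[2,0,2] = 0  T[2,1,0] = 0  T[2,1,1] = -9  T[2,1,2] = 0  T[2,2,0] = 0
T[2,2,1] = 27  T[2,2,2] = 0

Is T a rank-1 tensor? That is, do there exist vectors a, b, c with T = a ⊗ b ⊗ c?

Yes

If T = a ⊗ b ⊗ c then every fibre of T is a multiple of the corresponding factor, so read the factors off the fibres through the nonzero entry T[0,0,1] = -9.
The mode-1 fibre T[:,0,1] = [-9, -3, 9] gives a = [3, 1, -3] (primitive direction); the mode-2 fibre T[0,:,1] = [-9, 9, -27] gives b = [1, -1, 3]; then c[k] = T[0,0,k] / (a[0]·b[0]) = [0, -9, 0] / 3 = [0, -3, 0].
Expanding [3, 1, -3] ⊗ [1, -1, 3] ⊗ [0, -3, 0] reproduces all 27 entries of T, so T = [3, 1, -3] ⊗ [1, -1, 3] ⊗ [0, -3, 0] and rank(T) ≤ 1.
Equivalently every frontal slice T[:,:,k] is c[k] times the rank-1 matrix [3, 1, -3] ⊗ [1, -1, 3]. So T has rank 1 (it is nonzero).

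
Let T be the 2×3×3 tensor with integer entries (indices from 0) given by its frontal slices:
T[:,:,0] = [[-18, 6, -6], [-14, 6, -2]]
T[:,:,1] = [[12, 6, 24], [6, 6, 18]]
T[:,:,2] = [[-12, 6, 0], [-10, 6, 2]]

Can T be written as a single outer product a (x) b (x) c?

No

The mode-2 unfolding of T (rows indexed by j, columns by (i,k) = (0,0), (0,1), (0,2), (1,0), (1,1), (1,2)) is [[-18, 12, -12, -14, 6, -10], [6, 6, 6, 6, 6, 6], [-6, 24, 0, -2, 18, 2]].
There the 2×2 minor on rows j ∈ {0, 1}, columns (i,k) ∈ {(0,0), (0,1)} is det [[-18, 12], [6, 6]] = -180 ≠ 0, so this unfolding has rank ≥ 2; CP rank is at least every unfolding rank, so rank(T) ≥ 2.
In particular rank(T) ≥ 2 > 1, so T is not rank-1.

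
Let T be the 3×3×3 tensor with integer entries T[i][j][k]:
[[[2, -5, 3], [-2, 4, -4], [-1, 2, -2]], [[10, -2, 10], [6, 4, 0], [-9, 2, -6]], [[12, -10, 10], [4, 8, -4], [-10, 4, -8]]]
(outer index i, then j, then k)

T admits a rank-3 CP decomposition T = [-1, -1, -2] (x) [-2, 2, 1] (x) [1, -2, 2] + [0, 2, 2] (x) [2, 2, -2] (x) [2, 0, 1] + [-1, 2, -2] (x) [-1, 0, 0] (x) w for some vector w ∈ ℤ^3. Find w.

Subtract the known terms from T to get the rank-1 residual R = [-1, 2, -2] (x) [-1, 0, 0] (x) w, so R[i,j,k] = a[i]·b[j]·w[k]. Pick indices with nonzero a[0]·b[0] = (-1)·(-1) = 1. Only the fibre through (0,0,·) is needed: R[0,0,:] = T[0,0,:] − Σₗ aₗ[0]bₗ[0]cₗ = [2, -5, 3] − (-1)·(-2)·[1, -2, 2] − (0)·(2)·[2, 0, 1] = [0, -1, -1]. Then w[k] = R[0,0,k] / 1 for each k, giving w = [0, -1, -1] / 1 = [0, -1, -1].

w = [0, -1, -1]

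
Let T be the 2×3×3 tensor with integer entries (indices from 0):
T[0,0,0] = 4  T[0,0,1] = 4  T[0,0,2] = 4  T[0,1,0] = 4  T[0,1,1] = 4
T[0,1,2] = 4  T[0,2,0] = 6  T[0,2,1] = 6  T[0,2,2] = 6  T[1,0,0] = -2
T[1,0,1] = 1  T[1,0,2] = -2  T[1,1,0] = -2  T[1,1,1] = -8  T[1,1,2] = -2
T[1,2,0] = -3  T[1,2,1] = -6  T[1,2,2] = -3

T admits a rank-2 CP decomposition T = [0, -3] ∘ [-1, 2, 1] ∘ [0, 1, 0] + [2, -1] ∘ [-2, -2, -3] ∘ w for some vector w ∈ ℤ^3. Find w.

w = [-1, -1, -1]

Subtract the known terms from T to get the rank-1 residual R = [2, -1] ∘ [-2, -2, -3] ∘ w, so R[i,j,k] = a[i]·b[j]·w[k]. Pick indices with nonzero a[0]·b[0] = (2)·(-2) = -4. Only the fibre through (0,0,·) is needed: R[0,0,:] = T[0,0,:] − Σₗ aₗ[0]bₗ[0]cₗ = [4, 4, 4] − (0)·(-1)·[0, 1, 0] = [4, 4, 4]. Then w[k] = R[0,0,k] / -4 for each k, giving w = [4, 4, 4] / -4 = [-1, -1, -1].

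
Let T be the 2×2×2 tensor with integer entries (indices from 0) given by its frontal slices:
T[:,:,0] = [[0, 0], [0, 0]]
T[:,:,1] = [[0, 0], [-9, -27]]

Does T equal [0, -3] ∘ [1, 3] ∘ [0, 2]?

No

Reconstruct entry (1,0,1) from the claimed factors: Σₗ aₗ[1]bₗ[0]cₗ[1] = (-3)·(1)·(2) = -6, but T[1,0,1] = -9. The claim is false.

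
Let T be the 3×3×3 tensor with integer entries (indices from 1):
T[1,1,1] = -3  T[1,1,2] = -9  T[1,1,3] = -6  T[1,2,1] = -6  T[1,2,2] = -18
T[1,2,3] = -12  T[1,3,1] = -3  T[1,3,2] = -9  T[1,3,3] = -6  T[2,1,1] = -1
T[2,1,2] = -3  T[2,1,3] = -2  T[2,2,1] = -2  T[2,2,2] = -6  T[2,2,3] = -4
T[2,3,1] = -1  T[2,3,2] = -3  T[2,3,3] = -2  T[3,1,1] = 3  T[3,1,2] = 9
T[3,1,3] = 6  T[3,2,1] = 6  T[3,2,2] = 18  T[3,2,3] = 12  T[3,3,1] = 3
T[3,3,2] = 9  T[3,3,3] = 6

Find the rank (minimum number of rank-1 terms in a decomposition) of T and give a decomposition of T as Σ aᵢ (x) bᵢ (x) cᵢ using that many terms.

rank(T) = 1

Lower bound: T ≠ 0 (e.g. T[1,1,1] = -3), so rank(T) ≥ 1.
Upper bound: if T = a (x) b (x) c then every fibre of T is a multiple of the corresponding factor, so read the factors off the fibres through the nonzero entry T[1,1,1] = -3.
The mode-1 fibre T[:,1,1] = [-3, -1, 3] gives a = [3, 1, -3] (primitive direction); the mode-2 fibre T[1,:,1] = [-3, -6, -3] gives b = [1, 2, 1]; then c[k] = T[1,1,k] / (a[1]·b[1]) = [-3, -9, -6] / 3 = [-1, -3, -2].
Expanding [3, 1, -3] (x) [1, 2, 1] (x) [-1, -3, -2] reproduces all 27 entries of T, so T = [3, 1, -3] (x) [1, 2, 1] (x) [-1, -3, -2] and rank(T) ≤ 1.
These bounds meet, so rank(T) = 1.
Check entry T[3,2,3] = 12: (-3)·(2)·(-2) = 12.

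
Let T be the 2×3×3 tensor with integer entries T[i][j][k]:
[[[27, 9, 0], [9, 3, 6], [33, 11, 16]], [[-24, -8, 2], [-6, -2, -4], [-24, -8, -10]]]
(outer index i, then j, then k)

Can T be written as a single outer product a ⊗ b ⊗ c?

The mode-2 unfolding of T (rows indexed by j, columns by (i,k) = (0,0), (0,1), (0,2), (1,0), (1,1), (1,2)) is [[27, 9, 0, -24, -8, 2], [9, 3, 6, -6, -2, -4], [33, 11, 16, -24, -8, -10]].
There the 2×2 minor on rows j ∈ {0, 1}, columns (i,k) ∈ {(0,0), (0,2)} is det [[27, 0], [9, 6]] = 162 ≠ 0, so this unfolding has rank ≥ 2; CP rank is at least every unfolding rank, so rank(T) ≥ 2.
In particular rank(T) ≥ 2 > 1, so T is not rank-1.

No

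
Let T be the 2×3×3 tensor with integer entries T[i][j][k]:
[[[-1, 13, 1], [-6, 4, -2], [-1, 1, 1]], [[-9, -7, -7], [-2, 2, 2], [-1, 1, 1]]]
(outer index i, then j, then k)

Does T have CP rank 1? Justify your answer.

The mode-3 unfolding of T (rows indexed by k, columns by (i,j) = (0,0), (0,1), (0,2), (1,0), (1,1), (1,2)) is [[-1, -6, -1, -9, -2, -1], [13, 4, 1, -7, 2, 1], [1, -2, 1, -7, 2, 1]].
There the 3×3 minor on rows k ∈ {0, 1, 2}, columns (i,j) ∈ {(0,0), (0,1), (0,2)} is det [[-1, -6, -1], [13, 4, 1], [1, -2, 1]] = 96 ≠ 0, so this unfolding has rank ≥ 3; CP rank is at least every unfolding rank, so rank(T) ≥ 3.
In particular rank(T) ≥ 3 > 1, so T is not rank-1.

No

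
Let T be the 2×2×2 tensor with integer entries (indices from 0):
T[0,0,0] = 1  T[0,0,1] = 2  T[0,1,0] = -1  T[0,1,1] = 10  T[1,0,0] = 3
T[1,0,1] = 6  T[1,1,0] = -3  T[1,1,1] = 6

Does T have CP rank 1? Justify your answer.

The mode-3 unfolding of T (rows indexed by k, columns by (i,j) = (0,0), (0,1), (1,0), (1,1)) is [[1, -1, 3, -3], [2, 10, 6, 6]].
There the 2×2 minor on rows k ∈ {0, 1}, columns (i,j) ∈ {(0,0), (0,1)} is det [[1, -1], [2, 10]] = 12 ≠ 0, so this unfolding has rank ≥ 2; CP rank is at least every unfolding rank, so rank(T) ≥ 2.
In particular rank(T) ≥ 2 > 1, so T is not rank-1.

No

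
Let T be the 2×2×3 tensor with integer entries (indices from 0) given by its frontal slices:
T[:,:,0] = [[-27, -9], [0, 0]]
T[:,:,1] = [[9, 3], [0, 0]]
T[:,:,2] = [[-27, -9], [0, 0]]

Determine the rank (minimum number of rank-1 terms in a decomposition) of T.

1

Lower bound: T ≠ 0 (e.g. T[0,0,0] = -27), so rank(T) ≥ 1.
Upper bound: if T = a ⊗ b ⊗ c then every fibre of T is a multiple of the corresponding factor, so read the factors off the fibres through the nonzero entry T[0,0,0] = -27.
The mode-1 fibre T[:,0,0] = [-27, 0] gives a = (1, 0) (primitive direction); the mode-2 fibre T[0,:,0] = [-27, -9] gives b = (3, 1); then c[k] = T[0,0,k] / (a[0]·b[0]) = [-27, 9, -27] / 3 = (-9, 3, -9).
Expanding (1, 0) ⊗ (3, 1) ⊗ (-9, 3, -9) reproduces all 12 entries of T, so T = (1, 0) ⊗ (3, 1) ⊗ (-9, 3, -9) and rank(T) ≤ 1.
These bounds meet, so rank(T) = 1.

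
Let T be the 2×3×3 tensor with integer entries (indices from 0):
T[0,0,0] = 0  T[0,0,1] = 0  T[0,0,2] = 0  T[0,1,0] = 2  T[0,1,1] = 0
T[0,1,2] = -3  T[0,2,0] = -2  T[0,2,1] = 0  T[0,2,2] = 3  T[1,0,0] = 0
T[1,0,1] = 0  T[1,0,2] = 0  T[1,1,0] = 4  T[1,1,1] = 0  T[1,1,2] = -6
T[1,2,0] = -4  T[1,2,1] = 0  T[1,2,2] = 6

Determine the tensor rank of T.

Lower bound: T ≠ 0 (e.g. T[0,1,0] = 2), so rank(T) ≥ 1.
Upper bound: if T = a ⊗ b ⊗ c then every fibre of T is a multiple of the corresponding factor, so read the factors off the fibres through the nonzero entry T[0,1,0] = 2.
The mode-1 fibre T[:,1,0] = [2, 4] gives a = [1, 2] (primitive direction); the mode-2 fibre T[0,:,0] = [0, 2, -2] gives b = [0, 1, -1]; then c[k] = T[0,1,k] / (a[0]·b[1]) = [2, 0, -3] / 1 = [2, 0, -3].
Expanding [1, 2] ⊗ [0, 1, -1] ⊗ [2, 0, -3] reproduces all 18 entries of T, so T = [1, 2] ⊗ [0, 1, -1] ⊗ [2, 0, -3] and rank(T) ≤ 1.
These bounds meet, so rank(T) = 1.

1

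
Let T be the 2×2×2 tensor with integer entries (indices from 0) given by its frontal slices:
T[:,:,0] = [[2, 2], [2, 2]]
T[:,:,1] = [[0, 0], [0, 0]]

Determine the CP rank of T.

Lower bound: T ≠ 0 (e.g. T[0,0,0] = 2), so rank(T) ≥ 1.
Upper bound: if T = a ⊗ b ⊗ c then every fibre of T is a multiple of the corresponding factor, so read the factors off the fibres through the nonzero entry T[0,0,0] = 2.
The mode-1 fibre T[:,0,0] = [2, 2] gives a = [1, 1] (primitive direction); the mode-2 fibre T[0,:,0] = [2, 2] gives b = [1, 1]; then c[k] = T[0,0,k] / (a[0]·b[0]) = [2, 0] / 1 = [2, 0].
Expanding [1, 1] ⊗ [1, 1] ⊗ [2, 0] reproduces all 8 entries of T, so T = [1, 1] ⊗ [1, 1] ⊗ [2, 0] and rank(T) ≤ 1.
These bounds meet, so rank(T) = 1.
Check entry T[1,1,0] = 2: (1)·(1)·(2) = 2.

1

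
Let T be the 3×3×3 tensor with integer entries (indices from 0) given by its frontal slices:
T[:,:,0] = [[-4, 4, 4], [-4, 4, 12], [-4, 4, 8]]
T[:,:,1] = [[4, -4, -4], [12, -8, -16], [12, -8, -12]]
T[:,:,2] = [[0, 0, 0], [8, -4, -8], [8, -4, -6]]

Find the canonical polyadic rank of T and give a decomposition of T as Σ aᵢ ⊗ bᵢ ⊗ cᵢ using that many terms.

Lower bound: the mode-1 unfolding of T (rows indexed by i, columns by (j,k) = (0,0), (0,1), (0,2), (1,0), (1,1), (1,2), (2,0), (2,1), (2,2)) is [[-4, 4, 0, 4, -4, 0, 4, -4, 0], [-4, 12, 8, 4, -8, -4, 12, -16, -8], [-4, 12, 8, 4, -8, -4, 8, -12, -6]].
There the 3×3 minor on rows i ∈ {0, 1, 2}, columns (j,k) ∈ {(0,0), (0,1), (2,0)} is det [[-4, 4, 4], [-4, 12, 12], [-4, 12, 8]] = 128 ≠ 0, so this unfolding has rank ≥ 3; CP rank is at least every unfolding rank, so rank(T) ≥ 3. (Unfolding ranks only ever bound the CP rank from below — rank(T) can be strictly larger than all of them — so the matching upper bound has to come from an explicit 3-term decomposition.)
Upper bound: T is a sum of 3 rank-1 terms, T = (0, 1, 1) ⊗ (2, -1, -1) ⊗ (0, 4, 4) + (0, 2, 1) ⊗ (0, 0, 1) ⊗ (4, -4, -2) + (1, 1, 1) ⊗ (1, -1, -1) ⊗ (-4, 4, 0) (one valid choice — decompositions are not unique — normalised so each a, b is primitive with positive first nonzero entry; check it by expanding all entries), so rank(T) ≤ 3.
These bounds meet, so rank(T) = 3.

rank(T) = 3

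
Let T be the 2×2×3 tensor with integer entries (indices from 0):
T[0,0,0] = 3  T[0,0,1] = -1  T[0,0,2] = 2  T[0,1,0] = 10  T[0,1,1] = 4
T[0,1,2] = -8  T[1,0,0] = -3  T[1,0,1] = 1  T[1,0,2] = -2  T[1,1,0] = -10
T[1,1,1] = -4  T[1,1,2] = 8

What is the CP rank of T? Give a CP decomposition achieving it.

Lower bound: in the mode-3 unfolding of T (rows indexed by k, columns by (i,j)) the 2×2 minor on rows k ∈ {0, 1}, columns (i,j) ∈ {(0,0), (0,1)} is det [[3, 10], [-1, 4]] = 22 ≠ 0, so that unfolding has rank ≥ 2 and hence rank(T) ≥ 2 (CP rank is at least every unfolding rank, though it can be larger).
Upper bound: T[i,:,:] = a[i]·M for every slice, with a = (1, -1) and M = [[3, -1, 2], [10, 4, -8]] (rows j, columns k).
Splitting M by its rows (j = 0, 1), M = (1, 0)(3, -1, 2)ᵀ + (0, 1)(10, 4, -8)ᵀ.
Hence T = (1, -1) (x) (1, 0) (x) (3, -1, 2) + (1, -1) (x) (0, 1) (x) (10, 4, -8), so rank(T) ≤ 2.
These bounds meet, so rank(T) = 2.

rank(T) = 2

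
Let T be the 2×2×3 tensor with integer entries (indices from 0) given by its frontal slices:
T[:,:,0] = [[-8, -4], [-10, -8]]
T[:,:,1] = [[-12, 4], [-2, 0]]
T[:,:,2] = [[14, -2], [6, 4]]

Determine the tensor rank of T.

Lower bound: the mode-3 unfolding of T (rows indexed by k, columns by (i,j) = (0,0), (0,1), (1,0), (1,1)) is [[-8, -4, -10, -8], [-12, 4, -2, 0], [14, -2, 6, 4]].
There the 3×3 minor on rows k ∈ {0, 1, 2}, columns (i,j) ∈ {(0,0), (0,1), (1,0)} is det [[-8, -4, -10], [-12, 4, -2], [14, -2, 6]] = -16 ≠ 0, so this unfolding has rank ≥ 3; CP rank is at least every unfolding rank, so rank(T) ≥ 3. (Unfolding ranks only ever bound the CP rank from below — rank(T) can be strictly larger than all of them — so the matching upper bound has to come from an explicit 3-term decomposition.)
Upper bound: T is a sum of 3 rank-1 terms, T = [1, 0] ⊗ [2, -1] ⊗ [0, -4, 4] + [1, 2] ⊗ [1, 1] ⊗ [-4, 0, 2] + [2, 1] ⊗ [1, 0] ⊗ [-2, -2, 2] (one valid choice — decompositions are not unique — normalised so each a, b is primitive with positive first nonzero entry; check it by expanding all entries), so rank(T) ≤ 3.
These bounds meet, so rank(T) = 3.

3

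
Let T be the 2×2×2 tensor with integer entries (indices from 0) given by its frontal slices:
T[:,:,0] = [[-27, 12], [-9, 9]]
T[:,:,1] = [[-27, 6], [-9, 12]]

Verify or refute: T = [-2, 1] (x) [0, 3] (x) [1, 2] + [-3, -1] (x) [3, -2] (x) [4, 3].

Reconstruct entry (0,0,0) from the claimed factors: Σₗ aₗ[0]bₗ[0]cₗ[0] = (-2)·(0)·(1) + (-3)·(3)·(4) = -36, but T[0,0,0] = -27. The claim is false.

No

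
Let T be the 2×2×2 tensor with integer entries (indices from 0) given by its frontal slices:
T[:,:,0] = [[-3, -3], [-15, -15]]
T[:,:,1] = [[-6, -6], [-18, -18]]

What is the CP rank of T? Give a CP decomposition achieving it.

Lower bound: the mode-1 unfolding of T (rows indexed by i, columns by (j,k) = (0,0), (0,1), (1,0), (1,1)) is [[-3, -6, -3, -6], [-15, -18, -15, -18]].
There the 2×2 minor on rows i ∈ {0, 1}, columns (j,k) ∈ {(0,0), (0,1)} is det [[-3, -6], [-15, -18]] = -36 ≠ 0, so this unfolding has rank ≥ 2; CP rank is at least every unfolding rank, so rank(T) ≥ 2. (Unfolding ranks only ever bound the CP rank from below — rank(T) can be strictly larger than all of them — so the matching upper bound has to come from an explicit 2-term decomposition.)
Upper bound — finding two terms. Every mode-2 slice of T is a multiple of one matrix: T[:,j,:] = b[j]·M with b = [1, 1] and M = [[-3, -6], [-15, -18]] (rows indexed by i, columns by k). So it suffices to write M as a sum of two rank-1 matrices.
Splitting M by its rows (i = 0, 1), M = [1, 0][-3, -6]ᵀ + [0, 1][-15, -18]ᵀ.
Hence T = [1, 0] ⊗ [1, 1] ⊗ [-3, -6] + [0, 1] ⊗ [1, 1] ⊗ [-15, -18], so rank(T) ≤ 2.
These bounds meet, so rank(T) = 2.

rank(T) = 2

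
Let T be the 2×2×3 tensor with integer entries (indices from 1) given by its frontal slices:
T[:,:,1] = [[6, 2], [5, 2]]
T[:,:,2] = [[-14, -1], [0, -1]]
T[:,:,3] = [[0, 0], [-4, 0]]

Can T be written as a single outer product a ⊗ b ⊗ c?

The mode-3 unfolding of T (rows indexed by k, columns by (i,j) = (1,1), (1,2), (2,1), (2,2)) is [[6, 2, 5, 2], [-14, -1, 0, -1], [0, 0, -4, 0]].
There the 3×3 minor on rows k ∈ {1, 2, 3}, columns (i,j) ∈ {(1,1), (1,2), (2,1)} is det [[6, 2, 5], [-14, -1, 0], [0, 0, -4]] = -88 ≠ 0, so this unfolding has rank ≥ 3; CP rank is at least every unfolding rank, so rank(T) ≥ 3.
In particular rank(T) ≥ 3 > 1, so T is not rank-1.

No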